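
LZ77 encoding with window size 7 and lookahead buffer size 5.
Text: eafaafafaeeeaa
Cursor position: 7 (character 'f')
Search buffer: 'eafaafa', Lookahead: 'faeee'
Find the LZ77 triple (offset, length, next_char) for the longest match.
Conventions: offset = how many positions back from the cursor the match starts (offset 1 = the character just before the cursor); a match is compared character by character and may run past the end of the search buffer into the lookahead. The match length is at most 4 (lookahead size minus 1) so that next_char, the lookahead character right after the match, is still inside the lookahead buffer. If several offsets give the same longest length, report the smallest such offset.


Try each offset into the search buffer:
  offset=1 (pos 6, char 'a'): match length 0
  offset=2 (pos 5, char 'f'): match length 2
  offset=3 (pos 4, char 'a'): match length 0
  offset=4 (pos 3, char 'a'): match length 0
  offset=5 (pos 2, char 'f'): match length 2
  offset=6 (pos 1, char 'a'): match length 0
  offset=7 (pos 0, char 'e'): match length 0
Longest match has length 2, found at offsets 2, 5; take the smallest, offset 2.
next_char = character at position 7 + 2 = 9 -> 'e'

Best match: offset=2, length=2 (matching 'fa' starting at position 5)
LZ77 triple: (2, 2, 'e')


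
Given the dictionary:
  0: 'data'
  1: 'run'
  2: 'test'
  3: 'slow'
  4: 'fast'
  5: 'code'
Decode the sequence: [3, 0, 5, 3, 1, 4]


Look up each index in the dictionary:
  3 -> 'slow'
  0 -> 'data'
  5 -> 'code'
  3 -> 'slow'
  1 -> 'run'
  4 -> 'fast'

Decoded: "slow data code slow run fast"


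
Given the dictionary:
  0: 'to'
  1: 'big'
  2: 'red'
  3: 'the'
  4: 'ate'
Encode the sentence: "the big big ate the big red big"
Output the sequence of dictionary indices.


Look up each word in the dictionary:
  'the' -> 3
  'big' -> 1
  'big' -> 1
  'ate' -> 4
  'the' -> 3
  'big' -> 1
  'red' -> 2
  'big' -> 1

Encoded: [3, 1, 1, 4, 3, 1, 2, 1]


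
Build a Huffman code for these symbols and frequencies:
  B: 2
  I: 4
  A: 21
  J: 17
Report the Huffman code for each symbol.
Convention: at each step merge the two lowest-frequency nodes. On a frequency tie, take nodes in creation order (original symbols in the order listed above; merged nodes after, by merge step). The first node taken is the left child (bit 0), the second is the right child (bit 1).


Huffman tree construction:
Step 1: Merge B(2) + I(4) = 6
Step 2: Merge (B+I)(6) + J(17) = 23
Step 3: Merge A(21) + ((B+I)+J)(23) = 44
Read each symbol's code off the tree from the root (left child = 0, right child = 1).

Codes:
  B: 100 (length 3)
  I: 101 (length 3)
  A: 0 (length 1)
  J: 11 (length 2)
Average code length: 73/44 = 1.6591 bits/symbol


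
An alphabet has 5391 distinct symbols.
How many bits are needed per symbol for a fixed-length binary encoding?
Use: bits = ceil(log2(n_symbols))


log2(5391) = 12.3963
Bracket: 2^12 = 4096 < 5391 <= 2^13 = 8192
So ceil(log2(5391)) = 13

bits = ceil(log2(5391)) = ceil(12.3963) = 13 bits


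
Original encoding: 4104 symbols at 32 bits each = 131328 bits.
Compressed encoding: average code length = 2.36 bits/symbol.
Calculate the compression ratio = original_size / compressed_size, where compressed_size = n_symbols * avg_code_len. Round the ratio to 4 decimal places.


original_size = n_symbols * orig_bits = 4104 * 32 = 131328 bits
compressed_size = n_symbols * avg_code_len = 4104 * 2.36 = 9685.44 bits
ratio = original_size / compressed_size = 131328 / 9685.44 = 13.5593

Compression ratio = 13.5593


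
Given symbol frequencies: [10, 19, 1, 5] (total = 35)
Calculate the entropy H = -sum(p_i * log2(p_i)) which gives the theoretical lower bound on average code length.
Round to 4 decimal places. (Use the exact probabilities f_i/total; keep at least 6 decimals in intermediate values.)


Per-symbol terms -p_i * log2(p_i) with p_i = f_i/35:
  p = 10/35 = 0.285714: log2(p) = -1.807355, -p*log2(p) = 0.516387
  p = 19/35 = 0.542857: log2(p) = -0.881356, -p*log2(p) = 0.478450
  p = 1/35 = 0.028571: log2(p) = -5.129283, -p*log2(p) = 0.146551
  p = 5/35 = 0.142857: log2(p) = -2.807355, -p*log2(p) = 0.401051
H = 0.516387 + 0.478450 + 0.146551 + 0.401051 = 1.542439

H = 1.5424 bits/symbol


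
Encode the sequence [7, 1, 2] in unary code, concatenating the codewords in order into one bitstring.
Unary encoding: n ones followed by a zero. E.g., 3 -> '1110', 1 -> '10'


Encode each number as n ones followed by a terminating 0:
  7 -> 11111110 (8 bits)
  1 -> 10 (2 bits)
  2 -> 110 (3 bits)
Total length = 8 + 2 + 3 = 13 bits.

Unary([7, 1, 2]) = 1111111010110 (13 bits)


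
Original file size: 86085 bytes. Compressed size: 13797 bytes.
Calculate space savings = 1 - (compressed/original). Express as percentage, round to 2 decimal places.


ratio = compressed/original = 13797/86085 = 0.160272
savings = 1 - ratio = 1 - 0.160272 = 0.839728
as a percentage: 0.839728 * 100 = 83.97%

Space savings = 1 - 13797/86085 = 83.97%


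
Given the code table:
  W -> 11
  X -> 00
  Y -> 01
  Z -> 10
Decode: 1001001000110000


Decoding:
10 -> Z
01 -> Y
00 -> X
10 -> Z
00 -> X
11 -> W
00 -> X
00 -> X


Result: ZYXZXWXX


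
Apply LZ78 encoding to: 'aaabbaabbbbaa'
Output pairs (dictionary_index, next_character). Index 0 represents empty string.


LZ78 encoding steps:
Dictionary: {0: ''}
Step 1: w='' (idx 0), next='a' -> output (0, 'a'), add 'a' as idx 1
Step 2: w='a' (idx 1), next='a' -> output (1, 'a'), add 'aa' as idx 2
Step 3: w='' (idx 0), next='b' -> output (0, 'b'), add 'b' as idx 3
Step 4: w='b' (idx 3), next='a' -> output (3, 'a'), add 'ba' as idx 4
Step 5: w='a' (idx 1), next='b' -> output (1, 'b'), add 'ab' as idx 5
Step 6: w='b' (idx 3), next='b' -> output (3, 'b'), add 'bb' as idx 6
Step 7: w='ba' (idx 4), next='a' -> output (4, 'a'), add 'baa' as idx 7


Encoded: [(0, 'a'), (1, 'a'), (0, 'b'), (3, 'a'), (1, 'b'), (3, 'b'), (4, 'a')]


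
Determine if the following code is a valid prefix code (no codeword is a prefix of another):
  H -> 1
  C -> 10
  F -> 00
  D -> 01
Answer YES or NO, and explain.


Checking each pair (does one codeword prefix another?):
  H='1' vs C='10': prefix -- VIOLATION

NO -- this is NOT a valid prefix code. H (1) is a prefix of C (10).


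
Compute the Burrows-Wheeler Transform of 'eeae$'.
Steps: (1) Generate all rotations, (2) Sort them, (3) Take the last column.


Rotations (sorted):
  0: $eeae -> last char: e
  1: ae$ee -> last char: e
  2: e$eea -> last char: a
  3: eae$e -> last char: e
  4: eeae$ -> last char: $


BWT = eeae$


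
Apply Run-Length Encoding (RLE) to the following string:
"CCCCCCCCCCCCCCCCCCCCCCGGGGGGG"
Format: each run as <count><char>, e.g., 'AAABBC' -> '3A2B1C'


Scanning runs left to right:
  i=0: run of 'C' x 22 -> '22C'
  i=22: run of 'G' x 7 -> '7G'

RLE = 22C7G


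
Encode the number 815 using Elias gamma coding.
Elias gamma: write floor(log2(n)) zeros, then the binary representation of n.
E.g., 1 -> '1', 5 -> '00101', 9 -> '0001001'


num_bits = floor(log2(815)) + 1 = 10
leading_zeros = num_bits - 1 = 9
binary(815) = 1100101111

Elias gamma(815) = '000000000' + '1100101111' = 0000000001100101111 (19 bits)


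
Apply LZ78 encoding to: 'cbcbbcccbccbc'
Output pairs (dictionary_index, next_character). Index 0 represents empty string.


LZ78 encoding steps:
Dictionary: {0: ''}
Step 1: w='' (idx 0), next='c' -> output (0, 'c'), add 'c' as idx 1
Step 2: w='' (idx 0), next='b' -> output (0, 'b'), add 'b' as idx 2
Step 3: w='c' (idx 1), next='b' -> output (1, 'b'), add 'cb' as idx 3
Step 4: w='b' (idx 2), next='c' -> output (2, 'c'), add 'bc' as idx 4
Step 5: w='c' (idx 1), next='c' -> output (1, 'c'), add 'cc' as idx 5
Step 6: w='bc' (idx 4), next='c' -> output (4, 'c'), add 'bcc' as idx 6
Step 7: w='bc' (idx 4), end of input -> output (4, '')


Encoded: [(0, 'c'), (0, 'b'), (1, 'b'), (2, 'c'), (1, 'c'), (4, 'c'), (4, '')]


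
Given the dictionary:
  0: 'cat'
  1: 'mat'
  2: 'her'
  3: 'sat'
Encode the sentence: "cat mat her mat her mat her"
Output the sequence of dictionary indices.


Look up each word in the dictionary:
  'cat' -> 0
  'mat' -> 1
  'her' -> 2
  'mat' -> 1
  'her' -> 2
  'mat' -> 1
  'her' -> 2

Encoded: [0, 1, 2, 1, 2, 1, 2]


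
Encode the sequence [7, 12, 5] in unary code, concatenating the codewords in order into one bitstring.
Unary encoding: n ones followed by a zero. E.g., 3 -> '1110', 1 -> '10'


Encode each number as n ones followed by a terminating 0:
  7 -> 11111110 (8 bits)
  12 -> 1111111111110 (13 bits)
  5 -> 111110 (6 bits)
Total length = 8 + 13 + 6 = 27 bits.

Unary([7, 12, 5]) = 111111101111111111110111110 (27 bits)


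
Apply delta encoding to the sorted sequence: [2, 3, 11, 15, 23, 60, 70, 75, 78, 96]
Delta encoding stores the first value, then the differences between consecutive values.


First value: 2
Deltas:
  3 - 2 = 1
  11 - 3 = 8
  15 - 11 = 4
  23 - 15 = 8
  60 - 23 = 37
  70 - 60 = 10
  75 - 70 = 5
  78 - 75 = 3
  96 - 78 = 18


Delta encoded: [2, 1, 8, 4, 8, 37, 10, 5, 3, 18]


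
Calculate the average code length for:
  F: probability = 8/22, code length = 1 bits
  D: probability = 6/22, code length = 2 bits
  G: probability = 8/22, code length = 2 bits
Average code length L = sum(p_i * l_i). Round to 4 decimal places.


Weighted contributions p_i * l_i:
  F: (8/22) * 1 = 8/22
  D: (6/22) * 2 = 12/22
  G: (8/22) * 2 = 16/22
Sum = (8 + 12 + 16)/22 = 36/22

L = 36/22 = 1.6364 bits/symbol


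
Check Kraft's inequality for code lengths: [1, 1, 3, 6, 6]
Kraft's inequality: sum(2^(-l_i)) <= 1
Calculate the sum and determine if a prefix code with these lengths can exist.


Sum = 2^(-1) + 2^(-1) + 2^(-3) + 2^(-6) + 2^(-6)
    = 0.5 + 0.5 + 0.125 + 0.015625 + 0.015625
    = 74/64 = 1.15625
Since 1.15625 > 1, Kraft's inequality is NOT satisfied.
A prefix code with these lengths CANNOT exist.

Kraft sum = 1.15625. Not satisfied.


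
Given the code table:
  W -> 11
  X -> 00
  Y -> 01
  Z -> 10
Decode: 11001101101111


Decoding:
11 -> W
00 -> X
11 -> W
01 -> Y
10 -> Z
11 -> W
11 -> W


Result: WXWYZWW


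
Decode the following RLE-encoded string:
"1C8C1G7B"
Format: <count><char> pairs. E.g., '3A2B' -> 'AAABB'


Expanding each <count><char> pair:
  1C -> 'C'
  8C -> 'CCCCCCCC'
  1G -> 'G'
  7B -> 'BBBBBBB'

Decoded = CCCCCCCCCGBBBBBBB


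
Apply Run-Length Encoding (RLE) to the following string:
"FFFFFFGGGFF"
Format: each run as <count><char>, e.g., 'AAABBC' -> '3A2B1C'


Scanning runs left to right:
  i=0: run of 'F' x 6 -> '6F'
  i=6: run of 'G' x 3 -> '3G'
  i=9: run of 'F' x 2 -> '2F'

RLE = 6F3G2F


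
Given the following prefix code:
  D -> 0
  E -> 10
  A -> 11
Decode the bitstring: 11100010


Decoding step by step:
Bits 11 -> A
Bits 10 -> E
Bits 0 -> D
Bits 0 -> D
Bits 10 -> E


Decoded message: AEDDE


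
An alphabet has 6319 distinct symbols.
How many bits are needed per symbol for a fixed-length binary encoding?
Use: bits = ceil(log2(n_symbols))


log2(6319) = 12.6255
Bracket: 2^12 = 4096 < 6319 <= 2^13 = 8192
So ceil(log2(6319)) = 13

bits = ceil(log2(6319)) = ceil(12.6255) = 13 bits


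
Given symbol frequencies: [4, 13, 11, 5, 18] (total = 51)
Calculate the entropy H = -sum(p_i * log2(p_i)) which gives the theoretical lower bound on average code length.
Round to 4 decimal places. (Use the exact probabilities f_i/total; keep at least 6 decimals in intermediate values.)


Per-symbol terms -p_i * log2(p_i) with p_i = f_i/51:
  p = 4/51 = 0.078431: log2(p) = -3.672425, -p*log2(p) = 0.288033
  p = 13/51 = 0.254902: log2(p) = -1.971986, -p*log2(p) = 0.502663
  p = 11/51 = 0.215686: log2(p) = -2.212994, -p*log2(p) = 0.477312
  p = 5/51 = 0.098039: log2(p) = -3.350497, -p*log2(p) = 0.328480
  p = 18/51 = 0.352941: log2(p) = -1.502500, -p*log2(p) = 0.530294
H = 0.288033 + 0.502663 + 0.477312 + 0.328480 + 0.530294 = 2.126782

H = 2.1268 bits/symbol


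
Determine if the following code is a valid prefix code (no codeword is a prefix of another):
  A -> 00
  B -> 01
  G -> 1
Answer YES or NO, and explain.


Checking each pair (does one codeword prefix another?):
  A='00' vs B='01': no prefix
  A='00' vs G='1': no prefix
  B='01' vs A='00': no prefix
  B='01' vs G='1': no prefix
  G='1' vs A='00': no prefix
  G='1' vs B='01': no prefix
No violation found over all pairs.

YES -- this is a valid prefix code. No codeword is a prefix of any other codeword.


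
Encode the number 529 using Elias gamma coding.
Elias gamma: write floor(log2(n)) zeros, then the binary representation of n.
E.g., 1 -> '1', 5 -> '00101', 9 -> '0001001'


num_bits = floor(log2(529)) + 1 = 10
leading_zeros = num_bits - 1 = 9
binary(529) = 1000010001

Elias gamma(529) = '000000000' + '1000010001' = 0000000001000010001 (19 bits)


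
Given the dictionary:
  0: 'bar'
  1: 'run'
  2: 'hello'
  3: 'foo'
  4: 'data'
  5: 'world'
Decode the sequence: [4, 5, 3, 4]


Look up each index in the dictionary:
  4 -> 'data'
  5 -> 'world'
  3 -> 'foo'
  4 -> 'data'

Decoded: "data world foo data"


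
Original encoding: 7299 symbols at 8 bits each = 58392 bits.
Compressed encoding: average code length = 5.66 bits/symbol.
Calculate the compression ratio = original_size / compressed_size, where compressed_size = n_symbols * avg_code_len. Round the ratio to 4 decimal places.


original_size = n_symbols * orig_bits = 7299 * 8 = 58392 bits
compressed_size = n_symbols * avg_code_len = 7299 * 5.66 = 41312.34 bits
ratio = original_size / compressed_size = 58392 / 41312.34 = 1.4134

Compression ratio = 1.4134


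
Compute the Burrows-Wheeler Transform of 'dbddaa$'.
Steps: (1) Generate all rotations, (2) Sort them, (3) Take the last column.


Rotations (sorted):
  0: $dbddaa -> last char: a
  1: a$dbdda -> last char: a
  2: aa$dbdd -> last char: d
  3: bddaa$d -> last char: d
  4: daa$dbd -> last char: d
  5: dbddaa$ -> last char: $
  6: ddaa$db -> last char: b


BWT = aaddd$b


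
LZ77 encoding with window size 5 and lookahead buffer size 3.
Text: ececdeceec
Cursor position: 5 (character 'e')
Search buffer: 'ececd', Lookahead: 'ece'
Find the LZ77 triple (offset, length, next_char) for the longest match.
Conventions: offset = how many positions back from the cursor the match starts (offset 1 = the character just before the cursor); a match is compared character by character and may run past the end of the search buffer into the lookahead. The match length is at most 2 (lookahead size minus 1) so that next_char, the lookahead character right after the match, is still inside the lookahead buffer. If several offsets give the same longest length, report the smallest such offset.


Try each offset into the search buffer:
  offset=1 (pos 4, char 'd'): match length 0
  offset=2 (pos 3, char 'c'): match length 0
  offset=3 (pos 2, char 'e'): match length 2
  offset=4 (pos 1, char 'c'): match length 0
  offset=5 (pos 0, char 'e'): match length 2
Longest match has length 2, found at offsets 3, 5; take the smallest, offset 3.
next_char = character at position 5 + 2 = 7 -> 'e'

Best match: offset=3, length=2 (matching 'ec' starting at position 2)
LZ77 triple: (3, 2, 'e')


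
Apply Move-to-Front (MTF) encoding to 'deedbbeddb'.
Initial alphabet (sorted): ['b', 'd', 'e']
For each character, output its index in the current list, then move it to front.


MTF encoding:
'd': index 1 in ['b', 'd', 'e'] -> ['d', 'b', 'e']
'e': index 2 in ['d', 'b', 'e'] -> ['e', 'd', 'b']
'e': index 0 in ['e', 'd', 'b'] -> ['e', 'd', 'b']
'd': index 1 in ['e', 'd', 'b'] -> ['d', 'e', 'b']
'b': index 2 in ['d', 'e', 'b'] -> ['b', 'd', 'e']
'b': index 0 in ['b', 'd', 'e'] -> ['b', 'd', 'e']
'e': index 2 in ['b', 'd', 'e'] -> ['e', 'b', 'd']
'd': index 2 in ['e', 'b', 'd'] -> ['d', 'e', 'b']
'd': index 0 in ['d', 'e', 'b'] -> ['d', 'e', 'b']
'b': index 2 in ['d', 'e', 'b'] -> ['b', 'd', 'e']


Output: [1, 2, 0, 1, 2, 0, 2, 2, 0, 2]


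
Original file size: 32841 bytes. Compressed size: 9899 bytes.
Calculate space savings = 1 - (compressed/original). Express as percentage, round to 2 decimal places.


ratio = compressed/original = 9899/32841 = 0.301422
savings = 1 - ratio = 1 - 0.301422 = 0.698578
as a percentage: 0.698578 * 100 = 69.86%

Space savings = 1 - 9899/32841 = 69.86%


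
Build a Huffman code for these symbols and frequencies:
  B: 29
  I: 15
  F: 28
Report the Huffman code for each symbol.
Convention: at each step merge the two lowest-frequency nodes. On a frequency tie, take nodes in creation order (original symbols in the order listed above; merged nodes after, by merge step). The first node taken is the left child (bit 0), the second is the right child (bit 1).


Huffman tree construction:
Step 1: Merge I(15) + F(28) = 43
Step 2: Merge B(29) + (I+F)(43) = 72
Read each symbol's code off the tree from the root (left child = 0, right child = 1).

Codes:
  B: 0 (length 1)
  I: 10 (length 2)
  F: 11 (length 2)
Average code length: 115/72 = 1.5972 bits/symbol


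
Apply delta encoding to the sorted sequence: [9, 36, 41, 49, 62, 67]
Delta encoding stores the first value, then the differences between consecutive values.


First value: 9
Deltas:
  36 - 9 = 27
  41 - 36 = 5
  49 - 41 = 8
  62 - 49 = 13
  67 - 62 = 5


Delta encoded: [9, 27, 5, 8, 13, 5]


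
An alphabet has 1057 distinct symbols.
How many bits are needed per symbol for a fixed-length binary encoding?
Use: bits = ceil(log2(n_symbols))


log2(1057) = 10.0458
Bracket: 2^10 = 1024 < 1057 <= 2^11 = 2048
So ceil(log2(1057)) = 11

bits = ceil(log2(1057)) = ceil(10.0458) = 11 bits


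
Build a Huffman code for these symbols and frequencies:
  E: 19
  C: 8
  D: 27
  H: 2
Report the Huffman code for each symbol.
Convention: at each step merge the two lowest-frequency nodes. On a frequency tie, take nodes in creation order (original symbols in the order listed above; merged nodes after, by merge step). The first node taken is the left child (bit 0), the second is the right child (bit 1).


Huffman tree construction:
Step 1: Merge H(2) + C(8) = 10
Step 2: Merge (H+C)(10) + E(19) = 29
Step 3: Merge D(27) + ((H+C)+E)(29) = 56
Read each symbol's code off the tree from the root (left child = 0, right child = 1).

Codes:
  E: 11 (length 2)
  C: 101 (length 3)
  D: 0 (length 1)
  H: 100 (length 3)
Average code length: 95/56 = 1.6964 bits/symbol


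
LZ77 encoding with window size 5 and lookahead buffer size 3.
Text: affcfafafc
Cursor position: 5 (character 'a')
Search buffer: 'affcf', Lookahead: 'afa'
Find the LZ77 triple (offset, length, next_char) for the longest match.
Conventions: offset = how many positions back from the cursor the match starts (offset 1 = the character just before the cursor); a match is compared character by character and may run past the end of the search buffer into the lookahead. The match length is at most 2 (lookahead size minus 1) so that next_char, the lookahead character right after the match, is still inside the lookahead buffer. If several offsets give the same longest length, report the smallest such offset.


Try each offset into the search buffer:
  offset=1 (pos 4, char 'f'): match length 0
  offset=2 (pos 3, char 'c'): match length 0
  offset=3 (pos 2, char 'f'): match length 0
  offset=4 (pos 1, char 'f'): match length 0
  offset=5 (pos 0, char 'a'): match length 2
Longest match has length 2 at offset 5.
next_char = character at position 5 + 2 = 7 -> 'a'

Best match: offset=5, length=2 (matching 'af' starting at position 0)
LZ77 triple: (5, 2, 'a')


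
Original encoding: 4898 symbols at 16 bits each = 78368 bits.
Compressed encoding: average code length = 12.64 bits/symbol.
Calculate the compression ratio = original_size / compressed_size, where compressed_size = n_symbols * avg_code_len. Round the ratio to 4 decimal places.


original_size = n_symbols * orig_bits = 4898 * 16 = 78368 bits
compressed_size = n_symbols * avg_code_len = 4898 * 12.64 = 61910.72 bits
ratio = original_size / compressed_size = 78368 / 61910.72 = 1.2658

Compression ratio = 1.2658


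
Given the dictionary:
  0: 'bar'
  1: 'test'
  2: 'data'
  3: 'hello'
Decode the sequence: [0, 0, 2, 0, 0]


Look up each index in the dictionary:
  0 -> 'bar'
  0 -> 'bar'
  2 -> 'data'
  0 -> 'bar'
  0 -> 'bar'

Decoded: "bar bar data bar bar"


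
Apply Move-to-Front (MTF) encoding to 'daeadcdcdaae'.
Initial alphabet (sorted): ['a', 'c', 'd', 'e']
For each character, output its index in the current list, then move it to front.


MTF encoding:
'd': index 2 in ['a', 'c', 'd', 'e'] -> ['d', 'a', 'c', 'e']
'a': index 1 in ['d', 'a', 'c', 'e'] -> ['a', 'd', 'c', 'e']
'e': index 3 in ['a', 'd', 'c', 'e'] -> ['e', 'a', 'd', 'c']
'a': index 1 in ['e', 'a', 'd', 'c'] -> ['a', 'e', 'd', 'c']
'd': index 2 in ['a', 'e', 'd', 'c'] -> ['d', 'a', 'e', 'c']
'c': index 3 in ['d', 'a', 'e', 'c'] -> ['c', 'd', 'a', 'e']
'd': index 1 in ['c', 'd', 'a', 'e'] -> ['d', 'c', 'a', 'e']
'c': index 1 in ['d', 'c', 'a', 'e'] -> ['c', 'd', 'a', 'e']
'd': index 1 in ['c', 'd', 'a', 'e'] -> ['d', 'c', 'a', 'e']
'a': index 2 in ['d', 'c', 'a', 'e'] -> ['a', 'd', 'c', 'e']
'a': index 0 in ['a', 'd', 'c', 'e'] -> ['a', 'd', 'c', 'e']
'e': index 3 in ['a', 'd', 'c', 'e'] -> ['e', 'a', 'd', 'c']


Output: [2, 1, 3, 1, 2, 3, 1, 1, 1, 2, 0, 3]


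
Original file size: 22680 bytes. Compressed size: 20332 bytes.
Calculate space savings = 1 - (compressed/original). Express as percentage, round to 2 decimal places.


ratio = compressed/original = 20332/22680 = 0.896473
savings = 1 - ratio = 1 - 0.896473 = 0.103527
as a percentage: 0.103527 * 100 = 10.35%

Space savings = 1 - 20332/22680 = 10.35%


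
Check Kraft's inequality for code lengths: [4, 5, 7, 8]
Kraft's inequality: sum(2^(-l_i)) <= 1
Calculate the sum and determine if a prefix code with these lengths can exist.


Sum = 2^(-4) + 2^(-5) + 2^(-7) + 2^(-8)
    = 0.0625 + 0.03125 + 0.0078125 + 0.00390625
    = 27/256 = 0.10546875
Since 0.10546875 <= 1, Kraft's inequality IS satisfied.
A prefix code with these lengths CAN exist.

Kraft sum = 0.10546875. Satisfied.


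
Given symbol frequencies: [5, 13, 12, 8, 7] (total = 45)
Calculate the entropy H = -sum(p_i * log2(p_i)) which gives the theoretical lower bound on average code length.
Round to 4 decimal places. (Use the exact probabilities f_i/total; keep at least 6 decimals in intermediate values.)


Per-symbol terms -p_i * log2(p_i) with p_i = f_i/45:
  p = 5/45 = 0.111111: log2(p) = -3.169925, -p*log2(p) = 0.352214
  p = 13/45 = 0.288889: log2(p) = -1.791413, -p*log2(p) = 0.517519
  p = 12/45 = 0.266667: log2(p) = -1.906891, -p*log2(p) = 0.508504
  p = 8/45 = 0.177778: log2(p) = -2.491853, -p*log2(p) = 0.442996
  p = 7/45 = 0.155556: log2(p) = -2.684498, -p*log2(p) = 0.417589
H = 0.352214 + 0.517519 + 0.508504 + 0.442996 + 0.417589 = 2.238822

H = 2.2388 bits/symbol


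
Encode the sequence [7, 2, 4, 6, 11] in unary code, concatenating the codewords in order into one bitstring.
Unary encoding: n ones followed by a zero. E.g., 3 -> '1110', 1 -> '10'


Encode each number as n ones followed by a terminating 0:
  7 -> 11111110 (8 bits)
  2 -> 110 (3 bits)
  4 -> 11110 (5 bits)
  6 -> 1111110 (7 bits)
  11 -> 111111111110 (12 bits)
Total length = 8 + 3 + 5 + 7 + 12 = 35 bits.

Unary([7, 2, 4, 6, 11]) = 11111110110111101111110111111111110 (35 bits)


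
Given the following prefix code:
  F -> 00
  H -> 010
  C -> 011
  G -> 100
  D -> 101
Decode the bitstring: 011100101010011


Decoding step by step:
Bits 011 -> C
Bits 100 -> G
Bits 101 -> D
Bits 010 -> H
Bits 011 -> C


Decoded message: CGDHC


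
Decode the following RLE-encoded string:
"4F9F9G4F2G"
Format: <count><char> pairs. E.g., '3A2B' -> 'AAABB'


Expanding each <count><char> pair:
  4F -> 'FFFF'
  9F -> 'FFFFFFFFF'
  9G -> 'GGGGGGGGG'
  4F -> 'FFFF'
  2G -> 'GG'

Decoded = FFFFFFFFFFFFFGGGGGGGGGFFFFGG


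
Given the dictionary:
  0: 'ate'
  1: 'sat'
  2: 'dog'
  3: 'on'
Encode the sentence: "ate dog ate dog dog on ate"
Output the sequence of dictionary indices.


Look up each word in the dictionary:
  'ate' -> 0
  'dog' -> 2
  'ate' -> 0
  'dog' -> 2
  'dog' -> 2
  'on' -> 3
  'ate' -> 0

Encoded: [0, 2, 0, 2, 2, 3, 0]


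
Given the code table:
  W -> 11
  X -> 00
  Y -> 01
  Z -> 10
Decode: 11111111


Decoding:
11 -> W
11 -> W
11 -> W
11 -> W


Result: WWWW


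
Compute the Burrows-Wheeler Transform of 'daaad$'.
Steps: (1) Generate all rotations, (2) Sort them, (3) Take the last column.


Rotations (sorted):
  0: $daaad -> last char: d
  1: aaad$d -> last char: d
  2: aad$da -> last char: a
  3: ad$daa -> last char: a
  4: d$daaa -> last char: a
  5: daaad$ -> last char: $


BWT = ddaaa$


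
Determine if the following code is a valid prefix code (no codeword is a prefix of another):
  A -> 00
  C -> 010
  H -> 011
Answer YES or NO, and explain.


Checking each pair (does one codeword prefix another?):
  A='00' vs C='010': no prefix
  A='00' vs H='011': no prefix
  C='010' vs A='00': no prefix
  C='010' vs H='011': no prefix
  H='011' vs A='00': no prefix
  H='011' vs C='010': no prefix
No violation found over all pairs.

YES -- this is a valid prefix code. No codeword is a prefix of any other codeword.


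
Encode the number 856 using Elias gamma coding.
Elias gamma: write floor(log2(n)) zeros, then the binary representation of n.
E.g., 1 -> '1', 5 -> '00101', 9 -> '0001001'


num_bits = floor(log2(856)) + 1 = 10
leading_zeros = num_bits - 1 = 9
binary(856) = 1101011000

Elias gamma(856) = '000000000' + '1101011000' = 0000000001101011000 (19 bits)


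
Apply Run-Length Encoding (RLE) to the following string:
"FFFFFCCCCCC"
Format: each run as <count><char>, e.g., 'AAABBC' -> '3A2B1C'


Scanning runs left to right:
  i=0: run of 'F' x 5 -> '5F'
  i=5: run of 'C' x 6 -> '6C'

RLE = 5F6C


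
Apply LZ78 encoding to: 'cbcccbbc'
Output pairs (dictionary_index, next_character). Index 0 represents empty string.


LZ78 encoding steps:
Dictionary: {0: ''}
Step 1: w='' (idx 0), next='c' -> output (0, 'c'), add 'c' as idx 1
Step 2: w='' (idx 0), next='b' -> output (0, 'b'), add 'b' as idx 2
Step 3: w='c' (idx 1), next='c' -> output (1, 'c'), add 'cc' as idx 3
Step 4: w='c' (idx 1), next='b' -> output (1, 'b'), add 'cb' as idx 4
Step 5: w='b' (idx 2), next='c' -> output (2, 'c'), add 'bc' as idx 5


Encoded: [(0, 'c'), (0, 'b'), (1, 'c'), (1, 'b'), (2, 'c')]


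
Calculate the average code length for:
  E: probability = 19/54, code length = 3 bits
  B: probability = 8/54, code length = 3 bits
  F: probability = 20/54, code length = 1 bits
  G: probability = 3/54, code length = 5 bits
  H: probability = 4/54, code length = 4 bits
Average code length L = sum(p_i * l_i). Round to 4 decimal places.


Weighted contributions p_i * l_i:
  E: (19/54) * 3 = 57/54
  B: (8/54) * 3 = 24/54
  F: (20/54) * 1 = 20/54
  G: (3/54) * 5 = 15/54
  H: (4/54) * 4 = 16/54
Sum = (57 + 24 + 20 + 15 + 16)/54 = 132/54

L = 132/54 = 2.4444 bits/symbol


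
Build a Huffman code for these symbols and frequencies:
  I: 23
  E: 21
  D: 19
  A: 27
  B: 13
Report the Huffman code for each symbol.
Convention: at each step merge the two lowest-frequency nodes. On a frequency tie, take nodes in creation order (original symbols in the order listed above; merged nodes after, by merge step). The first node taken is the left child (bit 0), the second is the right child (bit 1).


Huffman tree construction:
Step 1: Merge B(13) + D(19) = 32
Step 2: Merge E(21) + I(23) = 44
Step 3: Merge A(27) + (B+D)(32) = 59
Step 4: Merge (E+I)(44) + (A+(B+D))(59) = 103
Read each symbol's code off the tree from the root (left child = 0, right child = 1).

Codes:
  I: 01 (length 2)
  E: 00 (length 2)
  D: 111 (length 3)
  A: 10 (length 2)
  B: 110 (length 3)
Average code length: 238/103 = 2.3107 bits/symbol


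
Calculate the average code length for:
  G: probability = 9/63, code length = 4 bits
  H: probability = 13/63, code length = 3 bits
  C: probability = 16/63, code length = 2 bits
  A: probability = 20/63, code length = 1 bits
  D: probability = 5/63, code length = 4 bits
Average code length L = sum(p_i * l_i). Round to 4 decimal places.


Weighted contributions p_i * l_i:
  G: (9/63) * 4 = 36/63
  H: (13/63) * 3 = 39/63
  C: (16/63) * 2 = 32/63
  A: (20/63) * 1 = 20/63
  D: (5/63) * 4 = 20/63
Sum = (36 + 39 + 32 + 20 + 20)/63 = 147/63

L = 147/63 = 2.3333 bits/symbol


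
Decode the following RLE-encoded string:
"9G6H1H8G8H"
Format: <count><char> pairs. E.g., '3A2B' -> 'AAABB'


Expanding each <count><char> pair:
  9G -> 'GGGGGGGGG'
  6H -> 'HHHHHH'
  1H -> 'H'
  8G -> 'GGGGGGGG'
  8H -> 'HHHHHHHH'

Decoded = GGGGGGGGGHHHHHHHGGGGGGGGHHHHHHHH


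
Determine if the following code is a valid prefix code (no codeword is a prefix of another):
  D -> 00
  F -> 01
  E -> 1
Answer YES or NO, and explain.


Checking each pair (does one codeword prefix another?):
  D='00' vs F='01': no prefix
  D='00' vs E='1': no prefix
  F='01' vs D='00': no prefix
  F='01' vs E='1': no prefix
  E='1' vs D='00': no prefix
  E='1' vs F='01': no prefix
No violation found over all pairs.

YES -- this is a valid prefix code. No codeword is a prefix of any other codeword.


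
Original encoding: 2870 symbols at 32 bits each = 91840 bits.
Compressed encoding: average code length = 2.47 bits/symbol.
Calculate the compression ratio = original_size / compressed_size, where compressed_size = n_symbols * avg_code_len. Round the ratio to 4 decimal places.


original_size = n_symbols * orig_bits = 2870 * 32 = 91840 bits
compressed_size = n_symbols * avg_code_len = 2870 * 2.47 = 7088.9 bits
ratio = original_size / compressed_size = 91840 / 7088.9 = 12.9555

Compression ratio = 12.9555


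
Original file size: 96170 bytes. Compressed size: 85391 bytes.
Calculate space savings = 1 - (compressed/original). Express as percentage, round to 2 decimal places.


ratio = compressed/original = 85391/96170 = 0.887917
savings = 1 - ratio = 1 - 0.887917 = 0.112083
as a percentage: 0.112083 * 100 = 11.21%

Space savings = 1 - 85391/96170 = 11.21%


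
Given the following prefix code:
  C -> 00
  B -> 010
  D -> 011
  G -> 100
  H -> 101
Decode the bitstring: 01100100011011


Decoding step by step:
Bits 011 -> D
Bits 00 -> C
Bits 100 -> G
Bits 011 -> D
Bits 011 -> D


Decoded message: DCGDD


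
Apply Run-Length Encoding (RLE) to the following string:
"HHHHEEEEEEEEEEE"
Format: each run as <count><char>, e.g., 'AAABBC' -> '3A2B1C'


Scanning runs left to right:
  i=0: run of 'H' x 4 -> '4H'
  i=4: run of 'E' x 11 -> '11E'

RLE = 4H11E


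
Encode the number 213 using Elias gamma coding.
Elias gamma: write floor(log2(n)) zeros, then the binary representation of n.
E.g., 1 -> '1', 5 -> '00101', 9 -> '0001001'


num_bits = floor(log2(213)) + 1 = 8
leading_zeros = num_bits - 1 = 7
binary(213) = 11010101

Elias gamma(213) = '0000000' + '11010101' = 000000011010101 (15 bits)


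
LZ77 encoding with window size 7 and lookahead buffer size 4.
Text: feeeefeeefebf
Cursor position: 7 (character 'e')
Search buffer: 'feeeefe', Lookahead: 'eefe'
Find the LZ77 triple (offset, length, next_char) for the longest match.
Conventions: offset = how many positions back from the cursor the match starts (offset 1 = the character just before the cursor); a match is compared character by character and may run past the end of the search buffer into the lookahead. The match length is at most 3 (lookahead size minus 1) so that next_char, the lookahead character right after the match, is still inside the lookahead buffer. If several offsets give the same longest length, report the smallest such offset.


Try each offset into the search buffer:
  offset=1 (pos 6, char 'e'): match length 2
  offset=2 (pos 5, char 'f'): match length 0
  offset=3 (pos 4, char 'e'): match length 1
  offset=4 (pos 3, char 'e'): match length 3
  offset=5 (pos 2, char 'e'): match length 2
  offset=6 (pos 1, char 'e'): match length 2
  offset=7 (pos 0, char 'f'): match length 0
Longest match has length 3 at offset 4.
next_char = character at position 7 + 3 = 10 -> 'e'

Best match: offset=4, length=3 (matching 'eef' starting at position 3)
LZ77 triple: (4, 3, 'e')


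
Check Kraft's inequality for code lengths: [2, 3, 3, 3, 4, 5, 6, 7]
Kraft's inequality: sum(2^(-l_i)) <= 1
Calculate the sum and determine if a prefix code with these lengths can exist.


Sum = 2^(-2) + 2^(-3) + 2^(-3) + 2^(-3) + 2^(-4) + 2^(-5) + 2^(-6) + 2^(-7)
    = 0.25 + 0.125 + 0.125 + 0.125 + 0.0625 + 0.03125 + 0.015625 + 0.0078125
    = 95/128 = 0.7421875
Since 0.7421875 <= 1, Kraft's inequality IS satisfied.
A prefix code with these lengths CAN exist.

Kraft sum = 0.7421875. Satisfied.


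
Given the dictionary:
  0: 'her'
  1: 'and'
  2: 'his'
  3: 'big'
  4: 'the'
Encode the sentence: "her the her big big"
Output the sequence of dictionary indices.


Look up each word in the dictionary:
  'her' -> 0
  'the' -> 4
  'her' -> 0
  'big' -> 3
  'big' -> 3

Encoded: [0, 4, 0, 3, 3]


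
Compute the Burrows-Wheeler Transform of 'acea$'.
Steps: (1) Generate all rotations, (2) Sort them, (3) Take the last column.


Rotations (sorted):
  0: $acea -> last char: a
  1: a$ace -> last char: e
  2: acea$ -> last char: $
  3: cea$a -> last char: a
  4: ea$ac -> last char: c


BWT = ae$ac


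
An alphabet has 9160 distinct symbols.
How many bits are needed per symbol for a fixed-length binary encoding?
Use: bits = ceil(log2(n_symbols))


log2(9160) = 13.1611
Bracket: 2^13 = 8192 < 9160 <= 2^14 = 16384
So ceil(log2(9160)) = 14

bits = ceil(log2(9160)) = ceil(13.1611) = 14 bits


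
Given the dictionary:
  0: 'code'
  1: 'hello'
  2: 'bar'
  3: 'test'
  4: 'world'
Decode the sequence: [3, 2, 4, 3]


Look up each index in the dictionary:
  3 -> 'test'
  2 -> 'bar'
  4 -> 'world'
  3 -> 'test'

Decoded: "test bar world test"


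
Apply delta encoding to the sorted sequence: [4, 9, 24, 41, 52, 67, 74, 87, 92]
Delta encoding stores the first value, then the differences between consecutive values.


First value: 4
Deltas:
  9 - 4 = 5
  24 - 9 = 15
  41 - 24 = 17
  52 - 41 = 11
  67 - 52 = 15
  74 - 67 = 7
  87 - 74 = 13
  92 - 87 = 5


Delta encoded: [4, 5, 15, 17, 11, 15, 7, 13, 5]


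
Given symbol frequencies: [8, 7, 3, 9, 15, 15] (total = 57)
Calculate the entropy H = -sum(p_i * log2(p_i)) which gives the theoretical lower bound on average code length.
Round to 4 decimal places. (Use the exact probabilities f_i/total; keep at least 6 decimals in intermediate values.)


Per-symbol terms -p_i * log2(p_i) with p_i = f_i/57:
  p = 8/57 = 0.140351: log2(p) = -2.832890, -p*log2(p) = 0.397599
  p = 7/57 = 0.122807: log2(p) = -3.025535, -p*log2(p) = 0.371557
  p = 3/57 = 0.052632: log2(p) = -4.247928, -p*log2(p) = 0.223575
  p = 9/57 = 0.157895: log2(p) = -2.662965, -p*log2(p) = 0.420468
  p = 15/57 = 0.263158: log2(p) = -1.925999, -p*log2(p) = 0.506842
  p = 15/57 = 0.263158: log2(p) = -1.925999, -p*log2(p) = 0.506842
H = 0.397599 + 0.371557 + 0.223575 + 0.420468 + 0.506842 + 0.506842 = 2.426883

H = 2.4269 bits/symbol


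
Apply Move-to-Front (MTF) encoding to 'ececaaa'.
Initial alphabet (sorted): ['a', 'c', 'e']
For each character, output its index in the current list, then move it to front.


MTF encoding:
'e': index 2 in ['a', 'c', 'e'] -> ['e', 'a', 'c']
'c': index 2 in ['e', 'a', 'c'] -> ['c', 'e', 'a']
'e': index 1 in ['c', 'e', 'a'] -> ['e', 'c', 'a']
'c': index 1 in ['e', 'c', 'a'] -> ['c', 'e', 'a']
'a': index 2 in ['c', 'e', 'a'] -> ['a', 'c', 'e']
'a': index 0 in ['a', 'c', 'e'] -> ['a', 'c', 'e']
'a': index 0 in ['a', 'c', 'e'] -> ['a', 'c', 'e']


Output: [2, 2, 1, 1, 2, 0, 0]


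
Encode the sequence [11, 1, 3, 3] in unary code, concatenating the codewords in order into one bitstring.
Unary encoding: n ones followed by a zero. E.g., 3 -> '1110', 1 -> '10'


Encode each number as n ones followed by a terminating 0:
  11 -> 111111111110 (12 bits)
  1 -> 10 (2 bits)
  3 -> 1110 (4 bits)
  3 -> 1110 (4 bits)
Total length = 12 + 2 + 4 + 4 = 22 bits.

Unary([11, 1, 3, 3]) = 1111111111101011101110 (22 bits)


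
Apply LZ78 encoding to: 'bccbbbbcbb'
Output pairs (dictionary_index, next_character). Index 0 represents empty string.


LZ78 encoding steps:
Dictionary: {0: ''}
Step 1: w='' (idx 0), next='b' -> output (0, 'b'), add 'b' as idx 1
Step 2: w='' (idx 0), next='c' -> output (0, 'c'), add 'c' as idx 2
Step 3: w='c' (idx 2), next='b' -> output (2, 'b'), add 'cb' as idx 3
Step 4: w='b' (idx 1), next='b' -> output (1, 'b'), add 'bb' as idx 4
Step 5: w='b' (idx 1), next='c' -> output (1, 'c'), add 'bc' as idx 5
Step 6: w='bb' (idx 4), end of input -> output (4, '')


Encoded: [(0, 'b'), (0, 'c'), (2, 'b'), (1, 'b'), (1, 'c'), (4, '')]


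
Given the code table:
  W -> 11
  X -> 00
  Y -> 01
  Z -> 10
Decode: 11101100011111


Decoding:
11 -> W
10 -> Z
11 -> W
00 -> X
01 -> Y
11 -> W
11 -> W


Result: WZWXYWW


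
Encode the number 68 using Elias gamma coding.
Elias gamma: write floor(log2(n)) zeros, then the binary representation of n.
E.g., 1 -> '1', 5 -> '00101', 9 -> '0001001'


num_bits = floor(log2(68)) + 1 = 7
leading_zeros = num_bits - 1 = 6
binary(68) = 1000100

Elias gamma(68) = '000000' + '1000100' = 0000001000100 (13 bits)


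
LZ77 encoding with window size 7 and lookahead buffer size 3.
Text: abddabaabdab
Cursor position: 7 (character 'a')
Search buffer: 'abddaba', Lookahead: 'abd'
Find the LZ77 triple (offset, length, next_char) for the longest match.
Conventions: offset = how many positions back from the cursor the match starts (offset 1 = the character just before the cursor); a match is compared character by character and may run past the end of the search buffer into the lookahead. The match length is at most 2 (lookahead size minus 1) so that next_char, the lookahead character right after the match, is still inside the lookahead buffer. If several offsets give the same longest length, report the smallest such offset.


Try each offset into the search buffer:
  offset=1 (pos 6, char 'a'): match length 1
  offset=2 (pos 5, char 'b'): match length 0
  offset=3 (pos 4, char 'a'): match length 2
  offset=4 (pos 3, char 'd'): match length 0
  offset=5 (pos 2, char 'd'): match length 0
  offset=6 (pos 1, char 'b'): match length 0
  offset=7 (pos 0, char 'a'): match length 2
Longest match has length 2, found at offsets 3, 7; take the smallest, offset 3.
next_char = character at position 7 + 2 = 9 -> 'd'

Best match: offset=3, length=2 (matching 'ab' starting at position 4)
LZ77 triple: (3, 2, 'd')


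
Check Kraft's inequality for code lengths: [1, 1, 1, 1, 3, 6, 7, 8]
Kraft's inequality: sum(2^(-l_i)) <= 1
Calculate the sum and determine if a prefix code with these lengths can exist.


Sum = 2^(-1) + 2^(-1) + 2^(-1) + 2^(-1) + 2^(-3) + 2^(-6) + 2^(-7) + 2^(-8)
    = 0.5 + 0.5 + 0.5 + 0.5 + 0.125 + 0.015625 + 0.0078125 + 0.00390625
    = 551/256 = 2.15234375
Since 2.15234375 > 1, Kraft's inequality is NOT satisfied.
A prefix code with these lengths CANNOT exist.

Kraft sum = 2.15234375. Not satisfied.


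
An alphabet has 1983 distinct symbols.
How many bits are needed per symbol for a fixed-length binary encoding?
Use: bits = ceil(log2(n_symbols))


log2(1983) = 10.9535
Bracket: 2^10 = 1024 < 1983 <= 2^11 = 2048
So ceil(log2(1983)) = 11

bits = ceil(log2(1983)) = ceil(10.9535) = 11 bits


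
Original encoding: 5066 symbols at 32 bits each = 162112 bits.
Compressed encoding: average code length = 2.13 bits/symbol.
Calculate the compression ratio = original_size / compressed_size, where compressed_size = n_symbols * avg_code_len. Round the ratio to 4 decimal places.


original_size = n_symbols * orig_bits = 5066 * 32 = 162112 bits
compressed_size = n_symbols * avg_code_len = 5066 * 2.13 = 10790.58 bits
ratio = original_size / compressed_size = 162112 / 10790.58 = 15.0235

Compression ratio = 15.0235


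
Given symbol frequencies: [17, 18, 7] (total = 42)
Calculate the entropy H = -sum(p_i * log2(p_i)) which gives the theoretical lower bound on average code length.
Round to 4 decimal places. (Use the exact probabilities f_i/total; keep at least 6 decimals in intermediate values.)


Per-symbol terms -p_i * log2(p_i) with p_i = f_i/42:
  p = 17/42 = 0.404762: log2(p) = -1.304855, -p*log2(p) = 0.528155
  p = 18/42 = 0.428571: log2(p) = -1.222392, -p*log2(p) = 0.523882
  p = 7/42 = 0.166667: log2(p) = -2.584963, -p*log2(p) = 0.430827
H = 0.528155 + 0.523882 + 0.430827 = 1.482864

H = 1.4829 bits/symbol
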